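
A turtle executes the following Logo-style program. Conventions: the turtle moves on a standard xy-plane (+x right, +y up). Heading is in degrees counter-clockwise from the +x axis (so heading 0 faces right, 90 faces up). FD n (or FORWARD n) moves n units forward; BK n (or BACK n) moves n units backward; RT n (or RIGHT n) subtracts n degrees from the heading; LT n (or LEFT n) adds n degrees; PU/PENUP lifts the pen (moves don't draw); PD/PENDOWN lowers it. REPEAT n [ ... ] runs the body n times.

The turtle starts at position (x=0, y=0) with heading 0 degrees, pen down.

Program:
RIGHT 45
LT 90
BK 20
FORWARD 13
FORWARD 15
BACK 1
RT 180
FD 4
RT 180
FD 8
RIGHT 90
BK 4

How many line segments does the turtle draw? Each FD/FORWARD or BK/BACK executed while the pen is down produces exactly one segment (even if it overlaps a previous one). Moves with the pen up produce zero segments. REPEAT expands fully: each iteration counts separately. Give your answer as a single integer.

Answer: 7

Derivation:
Executing turtle program step by step:
Start: pos=(0,0), heading=0, pen down
RT 45: heading 0 -> 315
LT 90: heading 315 -> 45
BK 20: (0,0) -> (-14.142,-14.142) [heading=45, draw]
FD 13: (-14.142,-14.142) -> (-4.95,-4.95) [heading=45, draw]
FD 15: (-4.95,-4.95) -> (5.657,5.657) [heading=45, draw]
BK 1: (5.657,5.657) -> (4.95,4.95) [heading=45, draw]
RT 180: heading 45 -> 225
FD 4: (4.95,4.95) -> (2.121,2.121) [heading=225, draw]
RT 180: heading 225 -> 45
FD 8: (2.121,2.121) -> (7.778,7.778) [heading=45, draw]
RT 90: heading 45 -> 315
BK 4: (7.778,7.778) -> (4.95,10.607) [heading=315, draw]
Final: pos=(4.95,10.607), heading=315, 7 segment(s) drawn
Segments drawn: 7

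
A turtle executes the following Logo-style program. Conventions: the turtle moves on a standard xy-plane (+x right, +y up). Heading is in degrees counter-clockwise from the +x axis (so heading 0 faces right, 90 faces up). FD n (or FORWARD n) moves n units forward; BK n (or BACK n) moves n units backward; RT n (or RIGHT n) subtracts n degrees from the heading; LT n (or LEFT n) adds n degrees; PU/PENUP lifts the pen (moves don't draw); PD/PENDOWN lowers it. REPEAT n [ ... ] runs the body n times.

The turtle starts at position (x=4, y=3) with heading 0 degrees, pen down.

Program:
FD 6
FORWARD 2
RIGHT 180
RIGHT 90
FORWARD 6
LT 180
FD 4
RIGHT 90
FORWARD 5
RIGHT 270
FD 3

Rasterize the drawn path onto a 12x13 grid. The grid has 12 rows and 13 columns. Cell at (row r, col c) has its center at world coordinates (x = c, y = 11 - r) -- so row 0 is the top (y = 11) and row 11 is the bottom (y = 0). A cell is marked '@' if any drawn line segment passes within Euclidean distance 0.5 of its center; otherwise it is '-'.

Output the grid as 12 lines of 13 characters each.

Segment 0: (4,3) -> (10,3)
Segment 1: (10,3) -> (12,3)
Segment 2: (12,3) -> (12,9)
Segment 3: (12,9) -> (12,5)
Segment 4: (12,5) -> (7,5)
Segment 5: (7,5) -> (7,2)

Answer: -------------
-------------
------------@
------------@
------------@
------------@
-------@@@@@@
-------@----@
----@@@@@@@@@
-------@-----
-------------
-------------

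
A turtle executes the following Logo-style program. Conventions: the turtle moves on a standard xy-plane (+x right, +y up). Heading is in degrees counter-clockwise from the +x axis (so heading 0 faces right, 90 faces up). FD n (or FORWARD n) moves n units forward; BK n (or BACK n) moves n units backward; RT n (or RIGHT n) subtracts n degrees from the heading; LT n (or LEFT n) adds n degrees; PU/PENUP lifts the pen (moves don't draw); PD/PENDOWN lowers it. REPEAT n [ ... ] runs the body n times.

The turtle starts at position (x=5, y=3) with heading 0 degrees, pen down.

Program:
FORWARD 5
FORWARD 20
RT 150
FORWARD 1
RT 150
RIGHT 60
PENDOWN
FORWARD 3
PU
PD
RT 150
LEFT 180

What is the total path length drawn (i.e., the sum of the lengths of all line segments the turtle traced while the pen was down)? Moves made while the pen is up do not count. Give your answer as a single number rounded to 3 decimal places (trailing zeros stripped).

Executing turtle program step by step:
Start: pos=(5,3), heading=0, pen down
FD 5: (5,3) -> (10,3) [heading=0, draw]
FD 20: (10,3) -> (30,3) [heading=0, draw]
RT 150: heading 0 -> 210
FD 1: (30,3) -> (29.134,2.5) [heading=210, draw]
RT 150: heading 210 -> 60
RT 60: heading 60 -> 0
PD: pen down
FD 3: (29.134,2.5) -> (32.134,2.5) [heading=0, draw]
PU: pen up
PD: pen down
RT 150: heading 0 -> 210
LT 180: heading 210 -> 30
Final: pos=(32.134,2.5), heading=30, 4 segment(s) drawn

Segment lengths:
  seg 1: (5,3) -> (10,3), length = 5
  seg 2: (10,3) -> (30,3), length = 20
  seg 3: (30,3) -> (29.134,2.5), length = 1
  seg 4: (29.134,2.5) -> (32.134,2.5), length = 3
Total = 29

Answer: 29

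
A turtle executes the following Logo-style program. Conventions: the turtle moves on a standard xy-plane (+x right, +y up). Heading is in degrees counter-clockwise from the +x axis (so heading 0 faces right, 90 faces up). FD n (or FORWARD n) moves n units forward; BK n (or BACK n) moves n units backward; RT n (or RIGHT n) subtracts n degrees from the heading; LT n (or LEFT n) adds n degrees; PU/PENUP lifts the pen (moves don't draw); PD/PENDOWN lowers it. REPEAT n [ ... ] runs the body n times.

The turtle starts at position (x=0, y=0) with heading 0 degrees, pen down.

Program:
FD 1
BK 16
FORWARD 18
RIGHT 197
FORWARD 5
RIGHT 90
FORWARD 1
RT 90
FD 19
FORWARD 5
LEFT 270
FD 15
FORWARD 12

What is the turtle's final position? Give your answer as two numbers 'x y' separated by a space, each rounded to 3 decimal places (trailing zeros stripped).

Answer: 13.568 -30.419

Derivation:
Executing turtle program step by step:
Start: pos=(0,0), heading=0, pen down
FD 1: (0,0) -> (1,0) [heading=0, draw]
BK 16: (1,0) -> (-15,0) [heading=0, draw]
FD 18: (-15,0) -> (3,0) [heading=0, draw]
RT 197: heading 0 -> 163
FD 5: (3,0) -> (-1.782,1.462) [heading=163, draw]
RT 90: heading 163 -> 73
FD 1: (-1.782,1.462) -> (-1.489,2.418) [heading=73, draw]
RT 90: heading 73 -> 343
FD 19: (-1.489,2.418) -> (16.681,-3.137) [heading=343, draw]
FD 5: (16.681,-3.137) -> (21.462,-4.599) [heading=343, draw]
LT 270: heading 343 -> 253
FD 15: (21.462,-4.599) -> (17.077,-18.943) [heading=253, draw]
FD 12: (17.077,-18.943) -> (13.568,-30.419) [heading=253, draw]
Final: pos=(13.568,-30.419), heading=253, 9 segment(s) drawn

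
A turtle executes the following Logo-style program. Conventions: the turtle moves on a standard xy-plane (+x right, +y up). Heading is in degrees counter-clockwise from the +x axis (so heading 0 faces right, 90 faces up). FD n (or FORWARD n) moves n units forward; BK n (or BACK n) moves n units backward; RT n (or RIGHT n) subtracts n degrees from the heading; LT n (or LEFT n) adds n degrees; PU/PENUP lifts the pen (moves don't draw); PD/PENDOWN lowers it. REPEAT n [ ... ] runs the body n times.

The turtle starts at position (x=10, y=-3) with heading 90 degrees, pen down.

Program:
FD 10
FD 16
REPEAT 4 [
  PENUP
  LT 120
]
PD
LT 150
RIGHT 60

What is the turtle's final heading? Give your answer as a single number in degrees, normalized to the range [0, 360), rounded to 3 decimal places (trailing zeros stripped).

Answer: 300

Derivation:
Executing turtle program step by step:
Start: pos=(10,-3), heading=90, pen down
FD 10: (10,-3) -> (10,7) [heading=90, draw]
FD 16: (10,7) -> (10,23) [heading=90, draw]
REPEAT 4 [
  -- iteration 1/4 --
  PU: pen up
  LT 120: heading 90 -> 210
  -- iteration 2/4 --
  PU: pen up
  LT 120: heading 210 -> 330
  -- iteration 3/4 --
  PU: pen up
  LT 120: heading 330 -> 90
  -- iteration 4/4 --
  PU: pen up
  LT 120: heading 90 -> 210
]
PD: pen down
LT 150: heading 210 -> 0
RT 60: heading 0 -> 300
Final: pos=(10,23), heading=300, 2 segment(s) drawn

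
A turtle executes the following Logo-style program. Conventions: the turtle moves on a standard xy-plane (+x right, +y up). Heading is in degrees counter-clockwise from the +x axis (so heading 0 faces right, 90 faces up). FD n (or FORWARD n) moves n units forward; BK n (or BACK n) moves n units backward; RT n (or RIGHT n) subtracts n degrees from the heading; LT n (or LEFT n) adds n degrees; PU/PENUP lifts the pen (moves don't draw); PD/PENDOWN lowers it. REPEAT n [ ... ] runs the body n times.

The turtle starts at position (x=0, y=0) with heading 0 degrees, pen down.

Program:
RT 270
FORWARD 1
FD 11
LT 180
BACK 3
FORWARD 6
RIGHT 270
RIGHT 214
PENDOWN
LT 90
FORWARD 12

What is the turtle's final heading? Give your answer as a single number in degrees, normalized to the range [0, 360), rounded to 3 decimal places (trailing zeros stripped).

Answer: 236

Derivation:
Executing turtle program step by step:
Start: pos=(0,0), heading=0, pen down
RT 270: heading 0 -> 90
FD 1: (0,0) -> (0,1) [heading=90, draw]
FD 11: (0,1) -> (0,12) [heading=90, draw]
LT 180: heading 90 -> 270
BK 3: (0,12) -> (0,15) [heading=270, draw]
FD 6: (0,15) -> (0,9) [heading=270, draw]
RT 270: heading 270 -> 0
RT 214: heading 0 -> 146
PD: pen down
LT 90: heading 146 -> 236
FD 12: (0,9) -> (-6.71,-0.948) [heading=236, draw]
Final: pos=(-6.71,-0.948), heading=236, 5 segment(s) drawn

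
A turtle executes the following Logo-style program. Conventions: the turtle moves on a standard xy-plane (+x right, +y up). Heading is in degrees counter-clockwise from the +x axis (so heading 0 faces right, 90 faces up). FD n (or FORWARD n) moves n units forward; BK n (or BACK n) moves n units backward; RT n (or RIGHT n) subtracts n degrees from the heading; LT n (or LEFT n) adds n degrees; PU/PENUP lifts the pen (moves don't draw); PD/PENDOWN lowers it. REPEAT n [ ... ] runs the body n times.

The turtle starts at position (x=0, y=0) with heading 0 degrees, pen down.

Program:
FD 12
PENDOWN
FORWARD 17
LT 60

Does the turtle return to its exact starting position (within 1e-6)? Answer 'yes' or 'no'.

Executing turtle program step by step:
Start: pos=(0,0), heading=0, pen down
FD 12: (0,0) -> (12,0) [heading=0, draw]
PD: pen down
FD 17: (12,0) -> (29,0) [heading=0, draw]
LT 60: heading 0 -> 60
Final: pos=(29,0), heading=60, 2 segment(s) drawn

Start position: (0, 0)
Final position: (29, 0)
Distance = 29; >= 1e-6 -> NOT closed

Answer: no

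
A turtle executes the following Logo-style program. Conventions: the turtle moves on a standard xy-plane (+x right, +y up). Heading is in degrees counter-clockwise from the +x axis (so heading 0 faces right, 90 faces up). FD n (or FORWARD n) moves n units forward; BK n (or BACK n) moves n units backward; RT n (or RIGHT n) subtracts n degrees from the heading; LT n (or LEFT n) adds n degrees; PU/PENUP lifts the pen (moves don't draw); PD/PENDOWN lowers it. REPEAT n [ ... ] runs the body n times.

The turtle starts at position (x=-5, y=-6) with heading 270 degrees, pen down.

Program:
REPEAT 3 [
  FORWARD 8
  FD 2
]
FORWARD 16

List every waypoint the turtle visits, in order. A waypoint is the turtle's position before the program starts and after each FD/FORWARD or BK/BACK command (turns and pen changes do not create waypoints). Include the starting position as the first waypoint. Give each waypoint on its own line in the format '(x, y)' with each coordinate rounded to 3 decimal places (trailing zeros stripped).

Answer: (-5, -6)
(-5, -14)
(-5, -16)
(-5, -24)
(-5, -26)
(-5, -34)
(-5, -36)
(-5, -52)

Derivation:
Executing turtle program step by step:
Start: pos=(-5,-6), heading=270, pen down
REPEAT 3 [
  -- iteration 1/3 --
  FD 8: (-5,-6) -> (-5,-14) [heading=270, draw]
  FD 2: (-5,-14) -> (-5,-16) [heading=270, draw]
  -- iteration 2/3 --
  FD 8: (-5,-16) -> (-5,-24) [heading=270, draw]
  FD 2: (-5,-24) -> (-5,-26) [heading=270, draw]
  -- iteration 3/3 --
  FD 8: (-5,-26) -> (-5,-34) [heading=270, draw]
  FD 2: (-5,-34) -> (-5,-36) [heading=270, draw]
]
FD 16: (-5,-36) -> (-5,-52) [heading=270, draw]
Final: pos=(-5,-52), heading=270, 7 segment(s) drawn
Waypoints (8 total):
(-5, -6)
(-5, -14)
(-5, -16)
(-5, -24)
(-5, -26)
(-5, -34)
(-5, -36)
(-5, -52)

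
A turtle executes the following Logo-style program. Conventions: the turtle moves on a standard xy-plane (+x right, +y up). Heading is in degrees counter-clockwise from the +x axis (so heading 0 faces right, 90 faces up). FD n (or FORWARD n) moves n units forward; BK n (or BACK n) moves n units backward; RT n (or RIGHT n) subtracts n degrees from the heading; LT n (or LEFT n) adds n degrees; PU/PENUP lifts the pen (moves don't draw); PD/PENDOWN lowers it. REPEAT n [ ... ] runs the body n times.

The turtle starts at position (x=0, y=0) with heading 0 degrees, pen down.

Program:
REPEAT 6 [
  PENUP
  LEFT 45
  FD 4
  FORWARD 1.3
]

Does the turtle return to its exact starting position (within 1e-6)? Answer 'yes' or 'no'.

Executing turtle program step by step:
Start: pos=(0,0), heading=0, pen down
REPEAT 6 [
  -- iteration 1/6 --
  PU: pen up
  LT 45: heading 0 -> 45
  FD 4: (0,0) -> (2.828,2.828) [heading=45, move]
  FD 1.3: (2.828,2.828) -> (3.748,3.748) [heading=45, move]
  -- iteration 2/6 --
  PU: pen up
  LT 45: heading 45 -> 90
  FD 4: (3.748,3.748) -> (3.748,7.748) [heading=90, move]
  FD 1.3: (3.748,7.748) -> (3.748,9.048) [heading=90, move]
  -- iteration 3/6 --
  PU: pen up
  LT 45: heading 90 -> 135
  FD 4: (3.748,9.048) -> (0.919,11.876) [heading=135, move]
  FD 1.3: (0.919,11.876) -> (0,12.795) [heading=135, move]
  -- iteration 4/6 --
  PU: pen up
  LT 45: heading 135 -> 180
  FD 4: (0,12.795) -> (-4,12.795) [heading=180, move]
  FD 1.3: (-4,12.795) -> (-5.3,12.795) [heading=180, move]
  -- iteration 5/6 --
  PU: pen up
  LT 45: heading 180 -> 225
  FD 4: (-5.3,12.795) -> (-8.128,9.967) [heading=225, move]
  FD 1.3: (-8.128,9.967) -> (-9.048,9.048) [heading=225, move]
  -- iteration 6/6 --
  PU: pen up
  LT 45: heading 225 -> 270
  FD 4: (-9.048,9.048) -> (-9.048,5.048) [heading=270, move]
  FD 1.3: (-9.048,5.048) -> (-9.048,3.748) [heading=270, move]
]
Final: pos=(-9.048,3.748), heading=270, 0 segment(s) drawn

Start position: (0, 0)
Final position: (-9.048, 3.748)
Distance = 9.793; >= 1e-6 -> NOT closed

Answer: no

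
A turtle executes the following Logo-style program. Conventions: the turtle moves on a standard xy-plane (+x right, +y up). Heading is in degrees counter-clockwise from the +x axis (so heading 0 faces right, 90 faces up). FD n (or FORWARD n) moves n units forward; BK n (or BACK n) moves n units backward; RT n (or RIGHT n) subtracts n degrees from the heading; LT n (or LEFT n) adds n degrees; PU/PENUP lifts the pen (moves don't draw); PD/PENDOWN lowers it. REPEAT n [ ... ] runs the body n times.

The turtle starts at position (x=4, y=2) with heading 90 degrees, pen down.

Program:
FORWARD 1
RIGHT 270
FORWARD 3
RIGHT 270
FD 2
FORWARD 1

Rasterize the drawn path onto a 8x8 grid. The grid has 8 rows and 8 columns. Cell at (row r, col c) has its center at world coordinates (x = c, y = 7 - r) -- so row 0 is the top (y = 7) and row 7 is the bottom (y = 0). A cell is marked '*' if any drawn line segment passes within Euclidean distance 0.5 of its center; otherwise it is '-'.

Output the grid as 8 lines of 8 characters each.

Segment 0: (4,2) -> (4,3)
Segment 1: (4,3) -> (1,3)
Segment 2: (1,3) -> (1,1)
Segment 3: (1,1) -> (1,-0)

Answer: --------
--------
--------
--------
-****---
-*--*---
-*------
-*------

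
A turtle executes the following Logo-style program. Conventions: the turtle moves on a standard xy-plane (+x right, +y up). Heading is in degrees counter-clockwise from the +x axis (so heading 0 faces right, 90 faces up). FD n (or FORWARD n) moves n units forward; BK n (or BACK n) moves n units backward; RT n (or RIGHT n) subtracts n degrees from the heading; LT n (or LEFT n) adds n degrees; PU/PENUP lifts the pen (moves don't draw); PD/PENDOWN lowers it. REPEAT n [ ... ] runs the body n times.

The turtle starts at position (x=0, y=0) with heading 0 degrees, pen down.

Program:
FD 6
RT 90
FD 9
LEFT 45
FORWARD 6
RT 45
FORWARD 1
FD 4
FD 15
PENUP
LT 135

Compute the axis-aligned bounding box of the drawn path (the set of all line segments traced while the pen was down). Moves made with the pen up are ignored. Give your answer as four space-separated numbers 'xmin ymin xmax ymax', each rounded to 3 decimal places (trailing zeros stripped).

Executing turtle program step by step:
Start: pos=(0,0), heading=0, pen down
FD 6: (0,0) -> (6,0) [heading=0, draw]
RT 90: heading 0 -> 270
FD 9: (6,0) -> (6,-9) [heading=270, draw]
LT 45: heading 270 -> 315
FD 6: (6,-9) -> (10.243,-13.243) [heading=315, draw]
RT 45: heading 315 -> 270
FD 1: (10.243,-13.243) -> (10.243,-14.243) [heading=270, draw]
FD 4: (10.243,-14.243) -> (10.243,-18.243) [heading=270, draw]
FD 15: (10.243,-18.243) -> (10.243,-33.243) [heading=270, draw]
PU: pen up
LT 135: heading 270 -> 45
Final: pos=(10.243,-33.243), heading=45, 6 segment(s) drawn

Segment endpoints: x in {0, 6, 6, 10.243, 10.243}, y in {-33.243, -18.243, -14.243, -13.243, -9, 0}
xmin=0, ymin=-33.243, xmax=10.243, ymax=0

Answer: 0 -33.243 10.243 0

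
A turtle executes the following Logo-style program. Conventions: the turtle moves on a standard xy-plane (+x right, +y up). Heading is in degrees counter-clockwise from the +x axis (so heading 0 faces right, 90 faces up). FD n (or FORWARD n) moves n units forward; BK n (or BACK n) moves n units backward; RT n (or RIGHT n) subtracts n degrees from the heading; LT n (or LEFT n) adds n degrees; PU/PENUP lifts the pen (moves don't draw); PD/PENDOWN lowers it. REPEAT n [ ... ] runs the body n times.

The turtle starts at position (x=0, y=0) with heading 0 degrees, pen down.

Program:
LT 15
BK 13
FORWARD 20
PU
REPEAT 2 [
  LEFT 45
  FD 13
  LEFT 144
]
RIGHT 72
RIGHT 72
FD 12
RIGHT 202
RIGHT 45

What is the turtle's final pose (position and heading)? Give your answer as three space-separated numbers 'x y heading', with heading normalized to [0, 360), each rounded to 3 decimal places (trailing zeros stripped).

Executing turtle program step by step:
Start: pos=(0,0), heading=0, pen down
LT 15: heading 0 -> 15
BK 13: (0,0) -> (-12.557,-3.365) [heading=15, draw]
FD 20: (-12.557,-3.365) -> (6.761,1.812) [heading=15, draw]
PU: pen up
REPEAT 2 [
  -- iteration 1/2 --
  LT 45: heading 15 -> 60
  FD 13: (6.761,1.812) -> (13.261,13.07) [heading=60, move]
  LT 144: heading 60 -> 204
  -- iteration 2/2 --
  LT 45: heading 204 -> 249
  FD 13: (13.261,13.07) -> (8.603,0.934) [heading=249, move]
  LT 144: heading 249 -> 33
]
RT 72: heading 33 -> 321
RT 72: heading 321 -> 249
FD 12: (8.603,0.934) -> (4.302,-10.269) [heading=249, move]
RT 202: heading 249 -> 47
RT 45: heading 47 -> 2
Final: pos=(4.302,-10.269), heading=2, 2 segment(s) drawn

Answer: 4.302 -10.269 2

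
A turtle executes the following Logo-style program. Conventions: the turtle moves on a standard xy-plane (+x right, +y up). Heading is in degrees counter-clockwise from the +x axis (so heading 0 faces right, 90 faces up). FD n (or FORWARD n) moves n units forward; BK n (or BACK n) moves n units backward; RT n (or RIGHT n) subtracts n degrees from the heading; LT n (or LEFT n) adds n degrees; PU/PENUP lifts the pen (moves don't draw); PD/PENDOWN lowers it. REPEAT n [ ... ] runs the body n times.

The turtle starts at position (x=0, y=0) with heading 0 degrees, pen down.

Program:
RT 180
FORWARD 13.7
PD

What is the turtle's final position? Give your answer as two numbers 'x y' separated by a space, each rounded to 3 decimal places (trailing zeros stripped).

Executing turtle program step by step:
Start: pos=(0,0), heading=0, pen down
RT 180: heading 0 -> 180
FD 13.7: (0,0) -> (-13.7,0) [heading=180, draw]
PD: pen down
Final: pos=(-13.7,0), heading=180, 1 segment(s) drawn

Answer: -13.7 0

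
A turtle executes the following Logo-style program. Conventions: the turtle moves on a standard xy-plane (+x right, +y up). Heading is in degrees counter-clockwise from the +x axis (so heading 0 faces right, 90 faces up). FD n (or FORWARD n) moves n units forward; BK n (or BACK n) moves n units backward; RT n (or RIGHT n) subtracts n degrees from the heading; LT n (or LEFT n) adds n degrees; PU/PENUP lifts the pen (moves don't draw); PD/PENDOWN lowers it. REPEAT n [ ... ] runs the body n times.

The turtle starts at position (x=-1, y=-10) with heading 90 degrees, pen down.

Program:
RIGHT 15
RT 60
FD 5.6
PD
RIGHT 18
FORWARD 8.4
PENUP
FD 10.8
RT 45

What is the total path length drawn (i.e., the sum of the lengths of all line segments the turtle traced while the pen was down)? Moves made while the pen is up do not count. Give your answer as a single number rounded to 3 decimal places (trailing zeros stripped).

Executing turtle program step by step:
Start: pos=(-1,-10), heading=90, pen down
RT 15: heading 90 -> 75
RT 60: heading 75 -> 15
FD 5.6: (-1,-10) -> (4.409,-8.551) [heading=15, draw]
PD: pen down
RT 18: heading 15 -> 357
FD 8.4: (4.409,-8.551) -> (12.798,-8.99) [heading=357, draw]
PU: pen up
FD 10.8: (12.798,-8.99) -> (23.583,-9.555) [heading=357, move]
RT 45: heading 357 -> 312
Final: pos=(23.583,-9.555), heading=312, 2 segment(s) drawn

Segment lengths:
  seg 1: (-1,-10) -> (4.409,-8.551), length = 5.6
  seg 2: (4.409,-8.551) -> (12.798,-8.99), length = 8.4
Total = 14

Answer: 14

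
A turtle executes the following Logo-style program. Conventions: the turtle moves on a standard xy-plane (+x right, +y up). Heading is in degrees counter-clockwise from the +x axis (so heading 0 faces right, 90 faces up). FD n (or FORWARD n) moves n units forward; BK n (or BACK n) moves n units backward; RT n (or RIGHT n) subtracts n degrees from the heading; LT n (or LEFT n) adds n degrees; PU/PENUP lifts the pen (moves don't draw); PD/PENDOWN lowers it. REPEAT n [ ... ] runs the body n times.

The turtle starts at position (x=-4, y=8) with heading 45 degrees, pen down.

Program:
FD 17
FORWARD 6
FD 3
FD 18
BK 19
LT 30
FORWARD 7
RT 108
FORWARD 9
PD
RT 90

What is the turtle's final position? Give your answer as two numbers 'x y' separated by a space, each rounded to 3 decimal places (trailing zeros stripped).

Executing turtle program step by step:
Start: pos=(-4,8), heading=45, pen down
FD 17: (-4,8) -> (8.021,20.021) [heading=45, draw]
FD 6: (8.021,20.021) -> (12.263,24.263) [heading=45, draw]
FD 3: (12.263,24.263) -> (14.385,26.385) [heading=45, draw]
FD 18: (14.385,26.385) -> (27.113,39.113) [heading=45, draw]
BK 19: (27.113,39.113) -> (13.678,25.678) [heading=45, draw]
LT 30: heading 45 -> 75
FD 7: (13.678,25.678) -> (15.489,32.439) [heading=75, draw]
RT 108: heading 75 -> 327
FD 9: (15.489,32.439) -> (23.037,27.537) [heading=327, draw]
PD: pen down
RT 90: heading 327 -> 237
Final: pos=(23.037,27.537), heading=237, 7 segment(s) drawn

Answer: 23.037 27.537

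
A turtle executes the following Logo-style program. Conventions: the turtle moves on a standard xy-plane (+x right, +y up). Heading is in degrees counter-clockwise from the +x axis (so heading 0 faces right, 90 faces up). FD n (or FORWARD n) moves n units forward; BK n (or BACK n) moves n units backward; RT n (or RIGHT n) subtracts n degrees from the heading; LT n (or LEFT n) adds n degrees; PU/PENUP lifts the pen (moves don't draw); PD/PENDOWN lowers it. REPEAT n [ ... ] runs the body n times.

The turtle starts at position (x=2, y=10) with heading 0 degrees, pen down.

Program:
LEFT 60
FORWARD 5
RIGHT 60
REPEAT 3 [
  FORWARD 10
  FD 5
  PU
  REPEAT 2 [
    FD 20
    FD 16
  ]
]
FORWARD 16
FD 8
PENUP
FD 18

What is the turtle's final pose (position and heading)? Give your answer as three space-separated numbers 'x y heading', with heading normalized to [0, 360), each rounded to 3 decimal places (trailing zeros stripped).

Executing turtle program step by step:
Start: pos=(2,10), heading=0, pen down
LT 60: heading 0 -> 60
FD 5: (2,10) -> (4.5,14.33) [heading=60, draw]
RT 60: heading 60 -> 0
REPEAT 3 [
  -- iteration 1/3 --
  FD 10: (4.5,14.33) -> (14.5,14.33) [heading=0, draw]
  FD 5: (14.5,14.33) -> (19.5,14.33) [heading=0, draw]
  PU: pen up
  REPEAT 2 [
    -- iteration 1/2 --
    FD 20: (19.5,14.33) -> (39.5,14.33) [heading=0, move]
    FD 16: (39.5,14.33) -> (55.5,14.33) [heading=0, move]
    -- iteration 2/2 --
    FD 20: (55.5,14.33) -> (75.5,14.33) [heading=0, move]
    FD 16: (75.5,14.33) -> (91.5,14.33) [heading=0, move]
  ]
  -- iteration 2/3 --
  FD 10: (91.5,14.33) -> (101.5,14.33) [heading=0, move]
  FD 5: (101.5,14.33) -> (106.5,14.33) [heading=0, move]
  PU: pen up
  REPEAT 2 [
    -- iteration 1/2 --
    FD 20: (106.5,14.33) -> (126.5,14.33) [heading=0, move]
    FD 16: (126.5,14.33) -> (142.5,14.33) [heading=0, move]
    -- iteration 2/2 --
    FD 20: (142.5,14.33) -> (162.5,14.33) [heading=0, move]
    FD 16: (162.5,14.33) -> (178.5,14.33) [heading=0, move]
  ]
  -- iteration 3/3 --
  FD 10: (178.5,14.33) -> (188.5,14.33) [heading=0, move]
  FD 5: (188.5,14.33) -> (193.5,14.33) [heading=0, move]
  PU: pen up
  REPEAT 2 [
    -- iteration 1/2 --
    FD 20: (193.5,14.33) -> (213.5,14.33) [heading=0, move]
    FD 16: (213.5,14.33) -> (229.5,14.33) [heading=0, move]
    -- iteration 2/2 --
    FD 20: (229.5,14.33) -> (249.5,14.33) [heading=0, move]
    FD 16: (249.5,14.33) -> (265.5,14.33) [heading=0, move]
  ]
]
FD 16: (265.5,14.33) -> (281.5,14.33) [heading=0, move]
FD 8: (281.5,14.33) -> (289.5,14.33) [heading=0, move]
PU: pen up
FD 18: (289.5,14.33) -> (307.5,14.33) [heading=0, move]
Final: pos=(307.5,14.33), heading=0, 3 segment(s) drawn

Answer: 307.5 14.33 0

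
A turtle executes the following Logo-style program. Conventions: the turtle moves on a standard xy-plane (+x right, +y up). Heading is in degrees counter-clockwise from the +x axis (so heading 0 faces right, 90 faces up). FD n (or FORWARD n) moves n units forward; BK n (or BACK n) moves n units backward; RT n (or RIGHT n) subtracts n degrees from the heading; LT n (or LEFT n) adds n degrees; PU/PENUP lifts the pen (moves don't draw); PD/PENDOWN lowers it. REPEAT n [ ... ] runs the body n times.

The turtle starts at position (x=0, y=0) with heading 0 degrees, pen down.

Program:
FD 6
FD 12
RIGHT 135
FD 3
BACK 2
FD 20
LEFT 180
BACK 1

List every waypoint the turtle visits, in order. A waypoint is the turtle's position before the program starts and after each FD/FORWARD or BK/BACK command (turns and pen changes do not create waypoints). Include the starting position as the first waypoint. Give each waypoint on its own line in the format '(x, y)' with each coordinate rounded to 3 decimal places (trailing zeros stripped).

Answer: (0, 0)
(6, 0)
(18, 0)
(15.879, -2.121)
(17.293, -0.707)
(3.151, -14.849)
(2.444, -15.556)

Derivation:
Executing turtle program step by step:
Start: pos=(0,0), heading=0, pen down
FD 6: (0,0) -> (6,0) [heading=0, draw]
FD 12: (6,0) -> (18,0) [heading=0, draw]
RT 135: heading 0 -> 225
FD 3: (18,0) -> (15.879,-2.121) [heading=225, draw]
BK 2: (15.879,-2.121) -> (17.293,-0.707) [heading=225, draw]
FD 20: (17.293,-0.707) -> (3.151,-14.849) [heading=225, draw]
LT 180: heading 225 -> 45
BK 1: (3.151,-14.849) -> (2.444,-15.556) [heading=45, draw]
Final: pos=(2.444,-15.556), heading=45, 6 segment(s) drawn
Waypoints (7 total):
(0, 0)
(6, 0)
(18, 0)
(15.879, -2.121)
(17.293, -0.707)
(3.151, -14.849)
(2.444, -15.556)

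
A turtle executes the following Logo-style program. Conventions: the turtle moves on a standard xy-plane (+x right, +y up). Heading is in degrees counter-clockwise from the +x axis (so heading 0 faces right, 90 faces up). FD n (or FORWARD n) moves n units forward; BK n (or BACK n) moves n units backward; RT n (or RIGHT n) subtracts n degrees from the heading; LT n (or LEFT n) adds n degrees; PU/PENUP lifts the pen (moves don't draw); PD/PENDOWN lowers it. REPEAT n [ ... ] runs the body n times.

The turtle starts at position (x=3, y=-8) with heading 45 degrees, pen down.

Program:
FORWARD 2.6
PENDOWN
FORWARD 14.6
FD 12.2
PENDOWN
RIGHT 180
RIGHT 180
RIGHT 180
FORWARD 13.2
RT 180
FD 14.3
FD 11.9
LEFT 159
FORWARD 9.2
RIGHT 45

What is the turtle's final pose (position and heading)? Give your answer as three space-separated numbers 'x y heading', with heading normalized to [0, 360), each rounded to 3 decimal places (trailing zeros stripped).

Executing turtle program step by step:
Start: pos=(3,-8), heading=45, pen down
FD 2.6: (3,-8) -> (4.838,-6.162) [heading=45, draw]
PD: pen down
FD 14.6: (4.838,-6.162) -> (15.162,4.162) [heading=45, draw]
FD 12.2: (15.162,4.162) -> (23.789,12.789) [heading=45, draw]
PD: pen down
RT 180: heading 45 -> 225
RT 180: heading 225 -> 45
RT 180: heading 45 -> 225
FD 13.2: (23.789,12.789) -> (14.455,3.455) [heading=225, draw]
RT 180: heading 225 -> 45
FD 14.3: (14.455,3.455) -> (24.567,13.567) [heading=45, draw]
FD 11.9: (24.567,13.567) -> (32.981,21.981) [heading=45, draw]
LT 159: heading 45 -> 204
FD 9.2: (32.981,21.981) -> (24.577,18.239) [heading=204, draw]
RT 45: heading 204 -> 159
Final: pos=(24.577,18.239), heading=159, 7 segment(s) drawn

Answer: 24.577 18.239 159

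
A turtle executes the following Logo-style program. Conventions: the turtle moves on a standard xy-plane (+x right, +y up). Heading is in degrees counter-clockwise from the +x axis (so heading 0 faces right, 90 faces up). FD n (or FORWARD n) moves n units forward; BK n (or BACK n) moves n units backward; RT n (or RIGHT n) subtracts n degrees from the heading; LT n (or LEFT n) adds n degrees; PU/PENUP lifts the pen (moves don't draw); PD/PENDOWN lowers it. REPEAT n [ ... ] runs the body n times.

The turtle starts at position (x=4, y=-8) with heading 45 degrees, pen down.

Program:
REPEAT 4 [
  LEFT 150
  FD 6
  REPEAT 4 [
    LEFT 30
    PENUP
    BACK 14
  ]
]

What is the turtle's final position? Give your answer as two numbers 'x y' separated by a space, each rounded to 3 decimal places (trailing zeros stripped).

Answer: 4 -8

Derivation:
Executing turtle program step by step:
Start: pos=(4,-8), heading=45, pen down
REPEAT 4 [
  -- iteration 1/4 --
  LT 150: heading 45 -> 195
  FD 6: (4,-8) -> (-1.796,-9.553) [heading=195, draw]
  REPEAT 4 [
    -- iteration 1/4 --
    LT 30: heading 195 -> 225
    PU: pen up
    BK 14: (-1.796,-9.553) -> (8.104,0.347) [heading=225, move]
    -- iteration 2/4 --
    LT 30: heading 225 -> 255
    PU: pen up
    BK 14: (8.104,0.347) -> (11.727,13.87) [heading=255, move]
    -- iteration 3/4 --
    LT 30: heading 255 -> 285
    PU: pen up
    BK 14: (11.727,13.87) -> (8.104,27.393) [heading=285, move]
    -- iteration 4/4 --
    LT 30: heading 285 -> 315
    PU: pen up
    BK 14: (8.104,27.393) -> (-1.796,37.292) [heading=315, move]
  ]
  -- iteration 2/4 --
  LT 150: heading 315 -> 105
  FD 6: (-1.796,37.292) -> (-3.348,43.088) [heading=105, move]
  REPEAT 4 [
    -- iteration 1/4 --
    LT 30: heading 105 -> 135
    PU: pen up
    BK 14: (-3.348,43.088) -> (6.551,33.188) [heading=135, move]
    -- iteration 2/4 --
    LT 30: heading 135 -> 165
    PU: pen up
    BK 14: (6.551,33.188) -> (20.074,29.565) [heading=165, move]
    -- iteration 3/4 --
    LT 30: heading 165 -> 195
    PU: pen up
    BK 14: (20.074,29.565) -> (33.597,33.188) [heading=195, move]
    -- iteration 4/4 --
    LT 30: heading 195 -> 225
    PU: pen up
    BK 14: (33.597,33.188) -> (43.496,43.088) [heading=225, move]
  ]
  -- iteration 3/4 --
  LT 150: heading 225 -> 15
  FD 6: (43.496,43.088) -> (49.292,44.64) [heading=15, move]
  REPEAT 4 [
    -- iteration 1/4 --
    LT 30: heading 15 -> 45
    PU: pen up
    BK 14: (49.292,44.64) -> (39.393,34.741) [heading=45, move]
    -- iteration 2/4 --
    LT 30: heading 45 -> 75
    PU: pen up
    BK 14: (39.393,34.741) -> (35.769,21.218) [heading=75, move]
    -- iteration 3/4 --
    LT 30: heading 75 -> 105
    PU: pen up
    BK 14: (35.769,21.218) -> (39.393,7.695) [heading=105, move]
    -- iteration 4/4 --
    LT 30: heading 105 -> 135
    PU: pen up
    BK 14: (39.393,7.695) -> (49.292,-2.204) [heading=135, move]
  ]
  -- iteration 4/4 --
  LT 150: heading 135 -> 285
  FD 6: (49.292,-2.204) -> (50.845,-8) [heading=285, move]
  REPEAT 4 [
    -- iteration 1/4 --
    LT 30: heading 285 -> 315
    PU: pen up
    BK 14: (50.845,-8) -> (40.945,1.899) [heading=315, move]
    -- iteration 2/4 --
    LT 30: heading 315 -> 345
    PU: pen up
    BK 14: (40.945,1.899) -> (27.422,5.523) [heading=345, move]
    -- iteration 3/4 --
    LT 30: heading 345 -> 15
    PU: pen up
    BK 14: (27.422,5.523) -> (13.899,1.899) [heading=15, move]
    -- iteration 4/4 --
    LT 30: heading 15 -> 45
    PU: pen up
    BK 14: (13.899,1.899) -> (4,-8) [heading=45, move]
  ]
]
Final: pos=(4,-8), heading=45, 1 segment(s) drawn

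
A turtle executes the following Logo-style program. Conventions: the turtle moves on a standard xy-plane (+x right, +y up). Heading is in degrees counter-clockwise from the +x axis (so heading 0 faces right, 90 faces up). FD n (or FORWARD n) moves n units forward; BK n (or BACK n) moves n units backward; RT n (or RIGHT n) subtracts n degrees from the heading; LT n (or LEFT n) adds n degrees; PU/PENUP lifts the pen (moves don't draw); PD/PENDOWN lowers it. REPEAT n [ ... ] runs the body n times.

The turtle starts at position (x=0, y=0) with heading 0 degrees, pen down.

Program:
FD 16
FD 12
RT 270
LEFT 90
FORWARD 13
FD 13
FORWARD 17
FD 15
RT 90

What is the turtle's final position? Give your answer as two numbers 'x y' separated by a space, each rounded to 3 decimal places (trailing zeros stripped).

Answer: -30 0

Derivation:
Executing turtle program step by step:
Start: pos=(0,0), heading=0, pen down
FD 16: (0,0) -> (16,0) [heading=0, draw]
FD 12: (16,0) -> (28,0) [heading=0, draw]
RT 270: heading 0 -> 90
LT 90: heading 90 -> 180
FD 13: (28,0) -> (15,0) [heading=180, draw]
FD 13: (15,0) -> (2,0) [heading=180, draw]
FD 17: (2,0) -> (-15,0) [heading=180, draw]
FD 15: (-15,0) -> (-30,0) [heading=180, draw]
RT 90: heading 180 -> 90
Final: pos=(-30,0), heading=90, 6 segment(s) drawn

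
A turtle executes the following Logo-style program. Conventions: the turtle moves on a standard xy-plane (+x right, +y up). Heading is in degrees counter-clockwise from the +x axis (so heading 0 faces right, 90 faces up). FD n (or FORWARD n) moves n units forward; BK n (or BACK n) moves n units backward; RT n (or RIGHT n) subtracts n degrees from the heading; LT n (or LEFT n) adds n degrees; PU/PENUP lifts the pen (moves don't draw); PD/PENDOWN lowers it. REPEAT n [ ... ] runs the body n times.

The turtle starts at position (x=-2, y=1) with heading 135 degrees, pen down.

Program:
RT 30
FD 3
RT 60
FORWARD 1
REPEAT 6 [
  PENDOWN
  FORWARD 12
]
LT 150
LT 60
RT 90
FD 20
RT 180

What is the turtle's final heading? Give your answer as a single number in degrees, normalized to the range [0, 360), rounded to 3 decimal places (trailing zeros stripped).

Executing turtle program step by step:
Start: pos=(-2,1), heading=135, pen down
RT 30: heading 135 -> 105
FD 3: (-2,1) -> (-2.776,3.898) [heading=105, draw]
RT 60: heading 105 -> 45
FD 1: (-2.776,3.898) -> (-2.069,4.605) [heading=45, draw]
REPEAT 6 [
  -- iteration 1/6 --
  PD: pen down
  FD 12: (-2.069,4.605) -> (6.416,13.09) [heading=45, draw]
  -- iteration 2/6 --
  PD: pen down
  FD 12: (6.416,13.09) -> (14.901,21.575) [heading=45, draw]
  -- iteration 3/6 --
  PD: pen down
  FD 12: (14.901,21.575) -> (23.386,30.061) [heading=45, draw]
  -- iteration 4/6 --
  PD: pen down
  FD 12: (23.386,30.061) -> (31.872,38.546) [heading=45, draw]
  -- iteration 5/6 --
  PD: pen down
  FD 12: (31.872,38.546) -> (40.357,47.031) [heading=45, draw]
  -- iteration 6/6 --
  PD: pen down
  FD 12: (40.357,47.031) -> (48.842,55.517) [heading=45, draw]
]
LT 150: heading 45 -> 195
LT 60: heading 195 -> 255
RT 90: heading 255 -> 165
FD 20: (48.842,55.517) -> (29.524,60.693) [heading=165, draw]
RT 180: heading 165 -> 345
Final: pos=(29.524,60.693), heading=345, 9 segment(s) drawn

Answer: 345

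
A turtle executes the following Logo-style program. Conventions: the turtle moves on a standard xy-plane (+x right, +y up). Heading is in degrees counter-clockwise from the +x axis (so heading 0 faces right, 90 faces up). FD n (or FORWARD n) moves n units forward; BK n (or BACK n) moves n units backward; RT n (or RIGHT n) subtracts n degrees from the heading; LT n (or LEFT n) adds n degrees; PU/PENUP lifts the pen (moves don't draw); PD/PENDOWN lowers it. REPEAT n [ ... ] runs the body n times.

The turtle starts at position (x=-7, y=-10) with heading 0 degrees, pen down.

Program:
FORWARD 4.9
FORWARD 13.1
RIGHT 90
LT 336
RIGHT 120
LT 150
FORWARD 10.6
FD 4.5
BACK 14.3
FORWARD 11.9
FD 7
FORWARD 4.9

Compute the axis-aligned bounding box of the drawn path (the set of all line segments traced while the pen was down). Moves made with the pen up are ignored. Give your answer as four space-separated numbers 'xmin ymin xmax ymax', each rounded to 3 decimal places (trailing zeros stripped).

Answer: -7 -34.465 13.571 -10

Derivation:
Executing turtle program step by step:
Start: pos=(-7,-10), heading=0, pen down
FD 4.9: (-7,-10) -> (-2.1,-10) [heading=0, draw]
FD 13.1: (-2.1,-10) -> (11,-10) [heading=0, draw]
RT 90: heading 0 -> 270
LT 336: heading 270 -> 246
RT 120: heading 246 -> 126
LT 150: heading 126 -> 276
FD 10.6: (11,-10) -> (12.108,-20.542) [heading=276, draw]
FD 4.5: (12.108,-20.542) -> (12.578,-25.017) [heading=276, draw]
BK 14.3: (12.578,-25.017) -> (11.084,-10.796) [heading=276, draw]
FD 11.9: (11.084,-10.796) -> (12.328,-22.63) [heading=276, draw]
FD 7: (12.328,-22.63) -> (13.059,-29.592) [heading=276, draw]
FD 4.9: (13.059,-29.592) -> (13.571,-34.465) [heading=276, draw]
Final: pos=(13.571,-34.465), heading=276, 8 segment(s) drawn

Segment endpoints: x in {-7, -2.1, 11, 11.084, 12.108, 12.328, 12.578, 13.059, 13.571}, y in {-34.465, -29.592, -25.017, -22.63, -20.542, -10.796, -10}
xmin=-7, ymin=-34.465, xmax=13.571, ymax=-10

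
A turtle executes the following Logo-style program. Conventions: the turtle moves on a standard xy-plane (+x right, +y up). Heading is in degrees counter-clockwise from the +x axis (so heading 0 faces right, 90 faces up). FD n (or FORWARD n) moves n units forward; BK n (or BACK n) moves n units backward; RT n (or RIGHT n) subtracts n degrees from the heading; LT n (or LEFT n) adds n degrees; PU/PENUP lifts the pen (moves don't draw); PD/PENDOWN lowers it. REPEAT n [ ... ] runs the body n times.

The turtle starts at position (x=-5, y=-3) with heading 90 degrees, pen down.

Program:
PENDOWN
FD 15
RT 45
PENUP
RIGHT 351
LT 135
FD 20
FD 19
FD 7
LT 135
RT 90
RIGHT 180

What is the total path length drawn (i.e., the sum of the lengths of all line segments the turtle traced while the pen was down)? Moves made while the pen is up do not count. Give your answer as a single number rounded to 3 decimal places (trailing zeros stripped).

Executing turtle program step by step:
Start: pos=(-5,-3), heading=90, pen down
PD: pen down
FD 15: (-5,-3) -> (-5,12) [heading=90, draw]
RT 45: heading 90 -> 45
PU: pen up
RT 351: heading 45 -> 54
LT 135: heading 54 -> 189
FD 20: (-5,12) -> (-24.754,8.871) [heading=189, move]
FD 19: (-24.754,8.871) -> (-43.52,5.899) [heading=189, move]
FD 7: (-43.52,5.899) -> (-50.434,4.804) [heading=189, move]
LT 135: heading 189 -> 324
RT 90: heading 324 -> 234
RT 180: heading 234 -> 54
Final: pos=(-50.434,4.804), heading=54, 1 segment(s) drawn

Segment lengths:
  seg 1: (-5,-3) -> (-5,12), length = 15
Total = 15

Answer: 15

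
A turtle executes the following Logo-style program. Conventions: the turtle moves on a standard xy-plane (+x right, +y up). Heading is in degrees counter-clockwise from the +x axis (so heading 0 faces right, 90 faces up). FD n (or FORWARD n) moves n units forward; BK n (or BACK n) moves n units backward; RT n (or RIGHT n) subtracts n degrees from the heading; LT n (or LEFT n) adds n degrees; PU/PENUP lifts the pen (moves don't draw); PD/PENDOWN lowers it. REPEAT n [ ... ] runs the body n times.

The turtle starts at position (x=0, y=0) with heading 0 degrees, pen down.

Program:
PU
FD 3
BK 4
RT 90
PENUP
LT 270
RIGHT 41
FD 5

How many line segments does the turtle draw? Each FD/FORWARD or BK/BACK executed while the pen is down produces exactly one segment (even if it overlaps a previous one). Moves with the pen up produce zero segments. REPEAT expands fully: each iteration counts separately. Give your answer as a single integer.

Answer: 0

Derivation:
Executing turtle program step by step:
Start: pos=(0,0), heading=0, pen down
PU: pen up
FD 3: (0,0) -> (3,0) [heading=0, move]
BK 4: (3,0) -> (-1,0) [heading=0, move]
RT 90: heading 0 -> 270
PU: pen up
LT 270: heading 270 -> 180
RT 41: heading 180 -> 139
FD 5: (-1,0) -> (-4.774,3.28) [heading=139, move]
Final: pos=(-4.774,3.28), heading=139, 0 segment(s) drawn
Segments drawn: 0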